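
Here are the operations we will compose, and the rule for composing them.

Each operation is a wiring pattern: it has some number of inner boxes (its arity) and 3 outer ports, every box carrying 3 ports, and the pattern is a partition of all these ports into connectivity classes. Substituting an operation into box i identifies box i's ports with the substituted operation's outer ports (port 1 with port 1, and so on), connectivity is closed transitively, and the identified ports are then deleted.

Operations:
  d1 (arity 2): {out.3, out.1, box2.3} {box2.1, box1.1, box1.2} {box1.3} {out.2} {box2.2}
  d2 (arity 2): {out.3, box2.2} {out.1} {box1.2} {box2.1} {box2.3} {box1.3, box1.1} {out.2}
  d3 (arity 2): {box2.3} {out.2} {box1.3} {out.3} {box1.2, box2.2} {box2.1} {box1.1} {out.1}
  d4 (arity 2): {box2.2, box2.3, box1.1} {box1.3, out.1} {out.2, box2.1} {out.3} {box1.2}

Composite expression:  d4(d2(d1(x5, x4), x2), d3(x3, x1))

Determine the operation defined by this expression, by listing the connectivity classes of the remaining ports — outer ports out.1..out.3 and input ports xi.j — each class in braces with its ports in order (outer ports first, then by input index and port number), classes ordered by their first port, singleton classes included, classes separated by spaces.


{out.1, x2.2} {out.2} {out.3} {x1.1} {x1.2, x3.2} {x1.3} {x2.1} {x2.3} {x3.1} {x3.3} {x4.1, x5.1, x5.2} {x4.2} {x4.3} {x5.3}

Substituting into d4 glues patterns; closure does the rest.
the subtree at d1 composes to {out.1, out.3, x4.3} {out.2} {x4.1, x5.1, x5.2} {x4.2} {x5.3} on (x5, x4); out.j = own outer ports
the subtree at d2 composes to {out.1} {out.2} {out.3, x2.2} {x2.1} {x2.3} {x4.1, x5.1, x5.2} {x4.2} {x4.3} {x5.3} on (x5, x4, x2); out.j = own outer ports
the subtree at d3 composes to {out.1} {out.2} {out.3} {x1.1} {x1.2, x3.2} {x1.3} {x3.1} {x3.3} on (x3, x1); out.j = own outer ports
the subtree at d4 composes to {out.1, x2.2} {out.2} {out.3} {x1.1} {x1.2, x3.2} {x1.3} {x2.1} {x2.3} {x3.1} {x3.3} {x4.1, x5.1, x5.2} {x4.2} {x4.3} {x5.3} on (x5, x4, x2, x3, x1); out.j = own outer ports


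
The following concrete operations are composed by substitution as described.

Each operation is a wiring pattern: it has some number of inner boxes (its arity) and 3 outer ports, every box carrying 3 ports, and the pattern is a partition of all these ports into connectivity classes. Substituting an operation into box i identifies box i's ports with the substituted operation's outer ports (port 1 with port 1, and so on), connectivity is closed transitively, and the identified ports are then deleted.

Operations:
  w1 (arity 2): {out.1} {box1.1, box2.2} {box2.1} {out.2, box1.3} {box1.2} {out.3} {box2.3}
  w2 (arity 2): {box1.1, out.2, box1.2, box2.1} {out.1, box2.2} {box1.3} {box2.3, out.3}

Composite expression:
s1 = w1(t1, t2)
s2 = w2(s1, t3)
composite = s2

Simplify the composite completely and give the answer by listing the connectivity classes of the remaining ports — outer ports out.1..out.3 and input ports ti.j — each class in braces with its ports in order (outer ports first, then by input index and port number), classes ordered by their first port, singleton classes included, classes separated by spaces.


{out.1, t3.2} {out.2, t1.3, t3.1} {out.3, t3.3} {t1.1, t2.2} {t1.2} {t2.1} {t2.3}

After gluing at w2, chains via deleted ports link the t-ports.
through w1, on inputs (t1, t2): {out.1} {out.2, t1.3} {out.3} {t1.1, t2.2} {t1.2} {t2.1} {t2.3} (out.j = stage outer ports)
through w2, on inputs (t1, t2, t3): {out.1, t3.2} {out.2, t1.3, t3.1} {out.3, t3.3} {t1.1, t2.2} {t1.2} {t2.1} {t2.3} (out.j = stage outer ports)


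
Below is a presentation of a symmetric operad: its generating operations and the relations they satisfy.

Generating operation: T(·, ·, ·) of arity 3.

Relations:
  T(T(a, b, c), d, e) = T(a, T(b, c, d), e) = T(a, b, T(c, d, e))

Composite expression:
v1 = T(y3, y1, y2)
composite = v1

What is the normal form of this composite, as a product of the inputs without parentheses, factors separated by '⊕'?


y3 ⊕ y1 ⊕ y2

Key point: T is associative — brackets drop, the y-order remains.
T(y3, y1, y2) reduces to y3 ⊕ y1 ⊕ y2


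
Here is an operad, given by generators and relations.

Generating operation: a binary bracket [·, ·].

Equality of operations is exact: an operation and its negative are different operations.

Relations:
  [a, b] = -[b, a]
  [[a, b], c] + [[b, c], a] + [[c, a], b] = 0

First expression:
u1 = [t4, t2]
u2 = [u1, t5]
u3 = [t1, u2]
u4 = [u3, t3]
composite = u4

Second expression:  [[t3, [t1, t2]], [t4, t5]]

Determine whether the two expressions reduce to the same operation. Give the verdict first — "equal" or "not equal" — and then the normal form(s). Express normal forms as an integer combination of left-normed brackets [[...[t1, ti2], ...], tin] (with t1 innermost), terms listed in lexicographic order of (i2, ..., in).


Normal form of the first expression: -[[[[t1, t2], t4], t5], t3] + [[[[t1, t4], t2], t5], t3] + [[[[t1, t5], t2], t4], t3] - [[[[t1, t5], t4], t2], t3]
Normal form of the second expression: -[[[[t1, t2], t3], t4], t5] + [[[[t1, t2], t3], t5], t4]
Different reductions; not equal.

not equal — first -[[[[t1, t2], t4], t5], t3] + [[[[t1, t4], t2], t5], t3] + [[[[t1, t5], t2], t4], t3] - [[[[t1, t5], t4], t2], t3], second -[[[[t1, t2], t3], t4], t5] + [[[[t1, t2], t3], t5], t4]


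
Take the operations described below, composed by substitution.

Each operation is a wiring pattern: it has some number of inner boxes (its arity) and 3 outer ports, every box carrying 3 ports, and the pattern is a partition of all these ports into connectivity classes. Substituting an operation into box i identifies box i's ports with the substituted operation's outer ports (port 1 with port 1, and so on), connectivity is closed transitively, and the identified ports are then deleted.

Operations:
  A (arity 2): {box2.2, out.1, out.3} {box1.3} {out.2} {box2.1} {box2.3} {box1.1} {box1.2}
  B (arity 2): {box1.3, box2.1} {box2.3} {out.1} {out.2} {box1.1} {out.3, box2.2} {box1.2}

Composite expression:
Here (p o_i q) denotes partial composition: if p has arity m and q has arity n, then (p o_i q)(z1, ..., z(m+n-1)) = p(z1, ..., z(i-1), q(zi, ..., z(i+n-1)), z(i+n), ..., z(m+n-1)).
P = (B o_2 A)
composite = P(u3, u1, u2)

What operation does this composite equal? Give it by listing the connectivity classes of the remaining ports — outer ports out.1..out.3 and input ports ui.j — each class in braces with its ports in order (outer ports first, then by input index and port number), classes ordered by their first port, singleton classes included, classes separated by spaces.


{out.1} {out.2} {out.3} {u1.1} {u1.2} {u1.3} {u2.1} {u2.2, u3.3} {u2.3} {u3.1} {u3.2}

Treat the ports identified at B as solder joints: merge, then drop.
the subtree at A composes to {out.1, out.3, u2.2} {out.2} {u1.1} {u1.2} {u1.3} {u2.1} {u2.3} on (u1, u2); out.j = own outer ports
the subtree at B composes to {out.1} {out.2} {out.3} {u1.1} {u1.2} {u1.3} {u2.1} {u2.2, u3.3} {u2.3} {u3.1} {u3.2} on (u3, u1, u2); out.j = own outer ports


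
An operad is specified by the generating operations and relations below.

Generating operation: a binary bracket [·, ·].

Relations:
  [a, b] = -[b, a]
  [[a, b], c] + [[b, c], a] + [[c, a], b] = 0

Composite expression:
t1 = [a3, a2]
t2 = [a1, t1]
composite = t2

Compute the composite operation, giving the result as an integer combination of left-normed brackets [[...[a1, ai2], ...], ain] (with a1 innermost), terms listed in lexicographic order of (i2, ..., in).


-[[a1, a2], a3] + [[a1, a3], a2]

In the tensor algebra, words opening a1 carry the a1-anchored form.
Composite bracket: [a1, [a3, a2]]
Each bracket splits as ab - ba, giving 4 signed words (2^2 = 4).
The a1-initial words carry the normal form:
  from a1a2a3, sign -1: term -[[a1, a2], a3]
  from a1a3a2, sign +1: term +[[a1, a3], a2]


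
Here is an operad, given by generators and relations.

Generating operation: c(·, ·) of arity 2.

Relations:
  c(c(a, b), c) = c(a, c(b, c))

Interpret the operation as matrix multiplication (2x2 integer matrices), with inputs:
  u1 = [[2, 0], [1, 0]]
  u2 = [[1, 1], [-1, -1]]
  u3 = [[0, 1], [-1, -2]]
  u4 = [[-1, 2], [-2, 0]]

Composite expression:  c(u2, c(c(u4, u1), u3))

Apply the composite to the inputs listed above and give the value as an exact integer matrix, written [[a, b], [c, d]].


c(u4, u1) = [[0, 0], [-4, 0]]
c(c(u4, u1), u3) = [[0, 0], [0, -4]]
c(u2, c(c(u4, u1), u3)) = [[0, -4], [0, 4]]

[[0, -4], [0, 4]]


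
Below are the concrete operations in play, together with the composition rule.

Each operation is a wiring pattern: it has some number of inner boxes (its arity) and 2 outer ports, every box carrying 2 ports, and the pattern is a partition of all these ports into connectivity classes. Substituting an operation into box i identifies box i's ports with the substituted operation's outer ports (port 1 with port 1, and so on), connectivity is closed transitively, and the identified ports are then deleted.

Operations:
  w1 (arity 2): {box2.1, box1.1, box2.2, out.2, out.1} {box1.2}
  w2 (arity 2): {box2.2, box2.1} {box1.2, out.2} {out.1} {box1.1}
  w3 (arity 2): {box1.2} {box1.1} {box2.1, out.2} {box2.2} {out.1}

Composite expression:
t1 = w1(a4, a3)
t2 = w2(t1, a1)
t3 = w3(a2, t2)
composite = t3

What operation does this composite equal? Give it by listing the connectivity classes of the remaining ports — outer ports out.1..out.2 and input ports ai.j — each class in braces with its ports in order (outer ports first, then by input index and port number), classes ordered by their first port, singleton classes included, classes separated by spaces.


{out.1} {out.2} {a1.1, a1.2} {a2.1} {a2.2} {a3.1, a3.2, a4.1} {a4.2}

After gluing at w3, chains via deleted ports link the a-ports.
after w1, the pattern on (a4, a3) reads {out.1, out.2, a3.1, a3.2, a4.1} {a4.2} (out.j = its outer ports)
after w2, the pattern on (a4, a3, a1) reads {out.1} {out.2, a3.1, a3.2, a4.1} {a1.1, a1.2} {a4.2} (out.j = its outer ports)
after w3, the pattern on (a2, a4, a3, a1) reads {out.1} {out.2} {a1.1, a1.2} {a2.1} {a2.2} {a3.1, a3.2, a4.1} {a4.2} (out.j = its outer ports)


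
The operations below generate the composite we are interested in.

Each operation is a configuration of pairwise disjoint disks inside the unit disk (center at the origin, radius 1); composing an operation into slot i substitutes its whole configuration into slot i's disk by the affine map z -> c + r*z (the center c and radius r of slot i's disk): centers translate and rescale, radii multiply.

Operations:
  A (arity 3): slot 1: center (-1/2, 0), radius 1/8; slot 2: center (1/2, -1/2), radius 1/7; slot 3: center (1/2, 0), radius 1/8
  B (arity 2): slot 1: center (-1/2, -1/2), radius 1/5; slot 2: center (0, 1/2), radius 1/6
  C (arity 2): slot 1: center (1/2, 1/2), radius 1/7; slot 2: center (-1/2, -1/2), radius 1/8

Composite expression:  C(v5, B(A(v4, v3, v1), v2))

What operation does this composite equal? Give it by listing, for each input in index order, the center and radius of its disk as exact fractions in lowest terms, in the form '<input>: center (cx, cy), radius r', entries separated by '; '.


Below C, radii multiply path by path; the v-disk centers shift.
v5 passes through 1 substitution, ending at center (1/2, 1/2), radius 1/7
v4 passes through 3 substitutions, ending at center (-23/40, -9/16), radius 1/320
v3 passes through 3 substitutions, ending at center (-11/20, -23/40), radius 1/280
v1 passes through 3 substitutions, ending at center (-11/20, -9/16), radius 1/320
v2 passes through 2 substitutions, ending at center (-1/2, -7/16), radius 1/48

v1: center (-11/20, -9/16), radius 1/320; v2: center (-1/2, -7/16), radius 1/48; v3: center (-11/20, -23/40), radius 1/280; v4: center (-23/40, -9/16), radius 1/320; v5: center (1/2, 1/2), radius 1/7


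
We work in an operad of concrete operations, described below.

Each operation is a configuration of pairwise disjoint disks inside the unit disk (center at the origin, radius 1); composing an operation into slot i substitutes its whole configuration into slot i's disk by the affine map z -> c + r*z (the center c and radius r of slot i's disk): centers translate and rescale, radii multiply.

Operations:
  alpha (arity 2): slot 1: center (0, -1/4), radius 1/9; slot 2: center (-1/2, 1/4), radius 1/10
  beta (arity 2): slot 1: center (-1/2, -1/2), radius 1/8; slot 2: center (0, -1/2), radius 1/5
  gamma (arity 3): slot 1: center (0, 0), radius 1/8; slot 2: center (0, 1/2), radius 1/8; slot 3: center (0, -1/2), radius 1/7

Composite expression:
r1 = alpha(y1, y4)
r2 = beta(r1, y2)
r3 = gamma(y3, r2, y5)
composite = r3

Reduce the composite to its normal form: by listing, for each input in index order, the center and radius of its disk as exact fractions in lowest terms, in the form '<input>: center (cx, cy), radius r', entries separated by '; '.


y1: center (-1/16, 111/256), radius 1/576; y2: center (0, 7/16), radius 1/40; y3: center (0, 0), radius 1/8; y4: center (-9/128, 113/256), radius 1/640; y5: center (0, -1/2), radius 1/7

Nesting under gamma composes maps z -> c + r*z down each y-path.
for y3, the 1-step affine chain lands on center (0, 0), radius 1/8
for y1, the 3-step affine chain lands on center (-1/16, 111/256), radius 1/576
for y4, the 3-step affine chain lands on center (-9/128, 113/256), radius 1/640
for y2, the 2-step affine chain lands on center (0, 7/16), radius 1/40
for y5, the 1-step affine chain lands on center (0, -1/2), radius 1/7


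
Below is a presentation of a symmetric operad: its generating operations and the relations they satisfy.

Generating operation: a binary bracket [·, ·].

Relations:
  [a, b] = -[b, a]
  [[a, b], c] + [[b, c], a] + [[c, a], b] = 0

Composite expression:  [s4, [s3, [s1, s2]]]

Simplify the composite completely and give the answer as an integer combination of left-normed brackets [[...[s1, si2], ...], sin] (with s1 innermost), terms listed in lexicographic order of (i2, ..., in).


[[[s1, s2], s3], s4]

A multilinear Lie element is pinned by s1-initial words (s1 innermost).
Composite bracket: [s4, [s3, [s1, s2]]]
Each bracket splits as ab - ba, giving 8 signed words (2^3 = 8).
The s1-initial words carry the normal form:
  word s1s2s3s4 has sign +1, contributing +[[[s1, s2], s3], s4]


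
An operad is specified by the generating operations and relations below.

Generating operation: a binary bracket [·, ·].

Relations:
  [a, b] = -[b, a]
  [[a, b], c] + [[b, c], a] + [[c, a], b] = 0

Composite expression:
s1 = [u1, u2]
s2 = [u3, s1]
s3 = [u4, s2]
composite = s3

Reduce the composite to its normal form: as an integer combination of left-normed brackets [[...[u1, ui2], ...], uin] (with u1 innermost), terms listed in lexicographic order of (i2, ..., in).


[[[u1, u2], u3], u4]

Expand each bracket as ab - ba; the u1-initial words give the coefficients.
Composite bracket: [u4, [u3, [u1, u2]]]
Expanding via [a, b] = ab - ba: 8 signed words (2^3 = 8).
Only words starting with u1 matter:
  u1u2u3u4 (sign +1) contributes +[[[u1, u2], u3], u4]


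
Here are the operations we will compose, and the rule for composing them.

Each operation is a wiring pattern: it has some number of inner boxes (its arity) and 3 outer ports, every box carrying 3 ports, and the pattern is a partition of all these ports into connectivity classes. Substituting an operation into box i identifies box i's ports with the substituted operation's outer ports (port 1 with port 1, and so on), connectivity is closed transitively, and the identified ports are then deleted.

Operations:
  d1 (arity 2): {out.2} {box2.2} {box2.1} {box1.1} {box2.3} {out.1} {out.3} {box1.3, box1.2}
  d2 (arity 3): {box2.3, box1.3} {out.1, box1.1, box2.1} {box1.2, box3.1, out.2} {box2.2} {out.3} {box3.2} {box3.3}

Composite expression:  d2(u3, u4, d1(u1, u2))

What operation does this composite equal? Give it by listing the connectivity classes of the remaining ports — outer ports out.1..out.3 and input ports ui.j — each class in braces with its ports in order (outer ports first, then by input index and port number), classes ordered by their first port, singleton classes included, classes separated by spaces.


{out.1, u3.1, u4.1} {out.2, u3.2} {out.3} {u1.1} {u1.2, u1.3} {u2.1} {u2.2} {u2.3} {u3.3, u4.3} {u4.2}

Connectivity passes through glued d2-boundaries; trace each wire chain.
the subtree at d1 composes to {out.1} {out.2} {out.3} {u1.1} {u1.2, u1.3} {u2.1} {u2.2} {u2.3} on (u1, u2); out.j = own outer ports
the subtree at d2 composes to {out.1, u3.1, u4.1} {out.2, u3.2} {out.3} {u1.1} {u1.2, u1.3} {u2.1} {u2.2} {u2.3} {u3.3, u4.3} {u4.2} on (u3, u4, u1, u2); out.j = own outer ports


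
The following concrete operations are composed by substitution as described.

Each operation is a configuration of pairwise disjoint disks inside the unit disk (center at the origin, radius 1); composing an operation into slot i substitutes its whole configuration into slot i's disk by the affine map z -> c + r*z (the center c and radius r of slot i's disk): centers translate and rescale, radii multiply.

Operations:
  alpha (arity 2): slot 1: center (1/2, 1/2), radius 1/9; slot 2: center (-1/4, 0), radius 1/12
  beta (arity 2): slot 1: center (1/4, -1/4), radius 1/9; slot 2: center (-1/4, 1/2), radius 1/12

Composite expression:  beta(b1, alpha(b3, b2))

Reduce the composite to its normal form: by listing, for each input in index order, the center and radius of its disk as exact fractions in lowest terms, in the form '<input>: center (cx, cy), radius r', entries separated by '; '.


b1: center (1/4, -1/4), radius 1/9; b2: center (-13/48, 1/2), radius 1/144; b3: center (-5/24, 13/24), radius 1/108

Affine substitution under beta: radii multiply and b-centers shift.
input b1: composing its 1 substitution step yields center (1/4, -1/4), radius 1/9
input b3: composing its 2 substitution steps yields center (-5/24, 13/24), radius 1/108
input b2: composing its 2 substitution steps yields center (-13/48, 1/2), radius 1/144


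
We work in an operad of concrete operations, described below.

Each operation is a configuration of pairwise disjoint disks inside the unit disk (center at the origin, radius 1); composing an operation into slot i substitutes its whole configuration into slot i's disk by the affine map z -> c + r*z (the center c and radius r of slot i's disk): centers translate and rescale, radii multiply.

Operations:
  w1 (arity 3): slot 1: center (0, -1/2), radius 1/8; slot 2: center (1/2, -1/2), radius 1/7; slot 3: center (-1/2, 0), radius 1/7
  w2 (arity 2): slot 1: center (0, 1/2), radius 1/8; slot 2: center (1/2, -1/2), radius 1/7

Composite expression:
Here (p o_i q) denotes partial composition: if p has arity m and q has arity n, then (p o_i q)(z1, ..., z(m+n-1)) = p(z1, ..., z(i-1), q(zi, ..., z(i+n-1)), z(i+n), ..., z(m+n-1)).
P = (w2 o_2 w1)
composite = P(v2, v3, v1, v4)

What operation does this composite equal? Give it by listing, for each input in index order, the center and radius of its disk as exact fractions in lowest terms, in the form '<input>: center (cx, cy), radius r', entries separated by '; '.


v1: center (4/7, -4/7), radius 1/49; v2: center (0, 1/2), radius 1/8; v3: center (1/2, -4/7), radius 1/56; v4: center (3/7, -1/2), radius 1/49

Only the slot chain above each v matters under w2; compose those maps.
v2: after 1 affine step, its disk has center (0, 1/2), radius 1/8
v3: after 2 affine steps, its disk has center (1/2, -4/7), radius 1/56
v1: after 2 affine steps, its disk has center (4/7, -4/7), radius 1/49
v4: after 2 affine steps, its disk has center (3/7, -1/2), radius 1/49


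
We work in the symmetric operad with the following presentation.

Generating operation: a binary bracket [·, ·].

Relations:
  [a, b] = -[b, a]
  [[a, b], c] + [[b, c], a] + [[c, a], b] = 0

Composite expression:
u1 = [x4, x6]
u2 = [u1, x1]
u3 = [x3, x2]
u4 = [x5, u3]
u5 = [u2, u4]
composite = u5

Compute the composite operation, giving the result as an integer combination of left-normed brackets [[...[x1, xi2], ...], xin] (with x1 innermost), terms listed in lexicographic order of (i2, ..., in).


-[[[[[x1, x4], x6], x2], x3], x5] + [[[[[x1, x4], x6], x3], x2], x5] + [[[[[x1, x4], x6], x5], x2], x3] - [[[[[x1, x4], x6], x5], x3], x2] + [[[[[x1, x6], x4], x2], x3], x5] - [[[[[x1, x6], x4], x3], x2], x5] - [[[[[x1, x6], x4], x5], x2], x3] + [[[[[x1, x6], x4], x5], x3], x2]

Expand each bracket as ab - ba; the x1-initial words give the coefficients.
Composite bracket: [[[x4, x6], x1], [x5, [x3, x2]]]
Expanding via [a, b] = ab - ba: 32 signed words (2^5 = 32).
Collect the words opening with x1:
  sign of x1x4x6x2x3x5 is -1, so it contributes -[[[[[x1, x4], x6], x2], x3], x5]
  sign of x1x4x6x3x2x5 is +1, so it contributes +[[[[[x1, x4], x6], x3], x2], x5]
  sign of x1x4x6x5x2x3 is +1, so it contributes +[[[[[x1, x4], x6], x5], x2], x3]
  sign of x1x4x6x5x3x2 is -1, so it contributes -[[[[[x1, x4], x6], x5], x3], x2]
  sign of x1x6x4x2x3x5 is +1, so it contributes +[[[[[x1, x6], x4], x2], x3], x5]
  sign of x1x6x4x3x2x5 is -1, so it contributes -[[[[[x1, x6], x4], x3], x2], x5]
  sign of x1x6x4x5x2x3 is -1, so it contributes -[[[[[x1, x6], x4], x5], x2], x3]
  sign of x1x6x4x5x3x2 is +1, so it contributes +[[[[[x1, x6], x4], x5], x3], x2]


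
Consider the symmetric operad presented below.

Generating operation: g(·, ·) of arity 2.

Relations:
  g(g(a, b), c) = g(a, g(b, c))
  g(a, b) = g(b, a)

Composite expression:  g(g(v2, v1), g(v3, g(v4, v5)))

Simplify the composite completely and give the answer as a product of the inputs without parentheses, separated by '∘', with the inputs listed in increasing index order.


v1 ∘ v2 ∘ v3 ∘ v4 ∘ v5


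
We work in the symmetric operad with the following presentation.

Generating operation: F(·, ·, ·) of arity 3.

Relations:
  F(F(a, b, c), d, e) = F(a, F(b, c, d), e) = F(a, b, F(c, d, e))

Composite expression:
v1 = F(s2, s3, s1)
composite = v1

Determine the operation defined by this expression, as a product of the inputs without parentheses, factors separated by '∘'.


s2 ∘ s3 ∘ s1

Associativity of F dissolves the nesting; only the s-input order survives.
F(s2, s3, s1) spells out as s2 ∘ s3 ∘ s1


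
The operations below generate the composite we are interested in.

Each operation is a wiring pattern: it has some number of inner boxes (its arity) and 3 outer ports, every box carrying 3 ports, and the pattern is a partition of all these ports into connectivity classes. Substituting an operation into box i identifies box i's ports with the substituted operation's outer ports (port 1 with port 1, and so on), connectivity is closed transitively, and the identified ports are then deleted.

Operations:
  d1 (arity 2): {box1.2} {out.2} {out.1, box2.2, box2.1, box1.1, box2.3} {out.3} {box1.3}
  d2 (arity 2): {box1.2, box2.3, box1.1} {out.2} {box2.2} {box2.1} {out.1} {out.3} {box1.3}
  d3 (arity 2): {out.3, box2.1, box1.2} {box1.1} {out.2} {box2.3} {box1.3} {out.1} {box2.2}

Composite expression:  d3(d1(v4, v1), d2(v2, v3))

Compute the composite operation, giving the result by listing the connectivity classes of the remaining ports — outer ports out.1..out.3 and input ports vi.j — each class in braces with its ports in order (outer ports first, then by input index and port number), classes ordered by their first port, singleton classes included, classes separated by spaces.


{out.1} {out.2} {out.3} {v1.1, v1.2, v1.3, v4.1} {v2.1, v2.2, v3.3} {v2.3} {v3.1} {v3.2} {v4.2} {v4.3}

Substituting into d3 glues patterns; closure does the rest.
composing d1 on (v4, v1), with out.j its own outer ports: {out.1, v1.1, v1.2, v1.3, v4.1} {out.2} {out.3} {v4.2} {v4.3}
composing d2 on (v2, v3), with out.j its own outer ports: {out.1} {out.2} {out.3} {v2.1, v2.2, v3.3} {v2.3} {v3.1} {v3.2}
composing d3 on (v4, v1, v2, v3), with out.j its own outer ports: {out.1} {out.2} {out.3} {v1.1, v1.2, v1.3, v4.1} {v2.1, v2.2, v3.3} {v2.3} {v3.1} {v3.2} {v4.2} {v4.3}


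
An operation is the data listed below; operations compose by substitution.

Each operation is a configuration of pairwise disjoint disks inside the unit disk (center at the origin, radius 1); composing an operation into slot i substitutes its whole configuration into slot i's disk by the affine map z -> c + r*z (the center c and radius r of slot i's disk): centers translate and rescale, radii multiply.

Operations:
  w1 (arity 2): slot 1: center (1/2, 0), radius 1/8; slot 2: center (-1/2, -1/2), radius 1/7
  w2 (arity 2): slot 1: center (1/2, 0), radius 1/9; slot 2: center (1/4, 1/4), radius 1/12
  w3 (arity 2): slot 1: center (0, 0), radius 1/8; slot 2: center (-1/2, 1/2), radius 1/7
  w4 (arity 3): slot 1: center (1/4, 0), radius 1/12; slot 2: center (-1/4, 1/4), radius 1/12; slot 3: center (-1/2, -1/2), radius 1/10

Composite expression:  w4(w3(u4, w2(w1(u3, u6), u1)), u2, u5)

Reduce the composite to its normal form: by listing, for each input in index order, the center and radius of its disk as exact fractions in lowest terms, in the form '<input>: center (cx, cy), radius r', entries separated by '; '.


Each u-disk chains the slot maps above it in w4; radii multiply.
input u4: composing its 2 substitution steps yields center (1/4, 0), radius 1/96
input u3: composing its 4 substitution steps yields center (325/1512, 1/24), radius 1/6048
input u6: composing its 4 substitution steps yields center (323/1512, 31/756), radius 1/5292
input u1: composing its 3 substitution steps yields center (71/336, 5/112), radius 1/1008
input u2: composing its 1 substitution step yields center (-1/4, 1/4), radius 1/12
input u5: composing its 1 substitution step yields center (-1/2, -1/2), radius 1/10

u1: center (71/336, 5/112), radius 1/1008; u2: center (-1/4, 1/4), radius 1/12; u3: center (325/1512, 1/24), radius 1/6048; u4: center (1/4, 0), radius 1/96; u5: center (-1/2, -1/2), radius 1/10; u6: center (323/1512, 31/756), radius 1/5292


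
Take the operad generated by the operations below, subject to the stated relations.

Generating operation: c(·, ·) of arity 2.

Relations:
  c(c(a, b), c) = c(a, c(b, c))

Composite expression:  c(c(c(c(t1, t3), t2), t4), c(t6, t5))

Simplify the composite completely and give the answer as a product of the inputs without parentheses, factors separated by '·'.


t1 · t3 · t2 · t4 · t6 · t5

Key point: c is associative — brackets drop, the t-order remains.
c(t1, t3) flattens to t1 · t3
c(c(t1, t3), t2) flattens to t1 · t3 · t2
c(c(c(t1, t3), t2), t4) flattens to t1 · t3 · t2 · t4
c(t6, t5) flattens to t6 · t5
c(c(c(c(t1, t3), t2), t4), c(t6, t5)) flattens to t1 · t3 · t2 · t4 · t6 · t5


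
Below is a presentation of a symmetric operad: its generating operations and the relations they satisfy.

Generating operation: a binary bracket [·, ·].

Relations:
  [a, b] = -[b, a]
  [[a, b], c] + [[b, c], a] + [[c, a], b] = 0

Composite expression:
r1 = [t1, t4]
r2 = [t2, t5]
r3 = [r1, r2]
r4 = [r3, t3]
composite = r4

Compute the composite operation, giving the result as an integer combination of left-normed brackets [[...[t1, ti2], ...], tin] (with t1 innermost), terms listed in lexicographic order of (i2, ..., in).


[[[[t1, t4], t2], t5], t3] - [[[[t1, t4], t5], t2], t3]

Expand each bracket as ab - ba; the t1-initial words give the coefficients.
Composite bracket: [[[t1, t4], [t2, t5]], t3]
Under [a, b] = ab - ba we get 16 signed associative words (2^4 = 16).
Words beginning with t1 determine it all:
  t1t4t2t5t3 appears with sign +1, giving the term +[[[[t1, t4], t2], t5], t3]
  t1t4t5t2t3 appears with sign -1, giving the term -[[[[t1, t4], t5], t2], t3]


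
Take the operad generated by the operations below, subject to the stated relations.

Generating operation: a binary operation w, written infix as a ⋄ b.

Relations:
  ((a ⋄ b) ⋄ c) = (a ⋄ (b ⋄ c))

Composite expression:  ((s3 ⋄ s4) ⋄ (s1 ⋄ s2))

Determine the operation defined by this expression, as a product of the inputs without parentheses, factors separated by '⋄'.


Under associativity of w, the answer is the s's in reading order.
(s3 ⋄ s4) collapses to s3 ⋄ s4
(s1 ⋄ s2) collapses to s1 ⋄ s2
((s3 ⋄ s4) ⋄ (s1 ⋄ s2)) collapses to s3 ⋄ s4 ⋄ s1 ⋄ s2

s3 ⋄ s4 ⋄ s1 ⋄ s2


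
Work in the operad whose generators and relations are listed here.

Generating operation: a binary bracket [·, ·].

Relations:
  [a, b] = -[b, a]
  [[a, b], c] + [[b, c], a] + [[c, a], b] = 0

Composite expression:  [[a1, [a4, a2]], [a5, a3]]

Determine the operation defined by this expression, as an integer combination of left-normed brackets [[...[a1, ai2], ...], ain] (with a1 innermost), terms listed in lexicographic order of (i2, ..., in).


[[[[a1, a2], a4], a3], a5] - [[[[a1, a2], a4], a5], a3] - [[[[a1, a4], a2], a3], a5] + [[[[a1, a4], a2], a5], a3]


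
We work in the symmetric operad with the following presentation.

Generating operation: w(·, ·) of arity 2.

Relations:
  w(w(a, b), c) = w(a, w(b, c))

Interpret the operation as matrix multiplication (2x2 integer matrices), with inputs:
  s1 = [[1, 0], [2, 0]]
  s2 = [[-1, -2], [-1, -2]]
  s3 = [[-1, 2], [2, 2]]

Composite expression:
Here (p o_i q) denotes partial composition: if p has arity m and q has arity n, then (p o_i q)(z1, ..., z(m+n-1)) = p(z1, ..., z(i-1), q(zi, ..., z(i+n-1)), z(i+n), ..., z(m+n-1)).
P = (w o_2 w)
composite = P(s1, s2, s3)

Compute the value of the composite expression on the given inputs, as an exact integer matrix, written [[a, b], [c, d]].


w(s2, s3) = [[-3, -6], [-3, -6]]
w(s1, w(s2, s3)) = [[-3, -6], [-6, -12]]

[[-3, -6], [-6, -12]]


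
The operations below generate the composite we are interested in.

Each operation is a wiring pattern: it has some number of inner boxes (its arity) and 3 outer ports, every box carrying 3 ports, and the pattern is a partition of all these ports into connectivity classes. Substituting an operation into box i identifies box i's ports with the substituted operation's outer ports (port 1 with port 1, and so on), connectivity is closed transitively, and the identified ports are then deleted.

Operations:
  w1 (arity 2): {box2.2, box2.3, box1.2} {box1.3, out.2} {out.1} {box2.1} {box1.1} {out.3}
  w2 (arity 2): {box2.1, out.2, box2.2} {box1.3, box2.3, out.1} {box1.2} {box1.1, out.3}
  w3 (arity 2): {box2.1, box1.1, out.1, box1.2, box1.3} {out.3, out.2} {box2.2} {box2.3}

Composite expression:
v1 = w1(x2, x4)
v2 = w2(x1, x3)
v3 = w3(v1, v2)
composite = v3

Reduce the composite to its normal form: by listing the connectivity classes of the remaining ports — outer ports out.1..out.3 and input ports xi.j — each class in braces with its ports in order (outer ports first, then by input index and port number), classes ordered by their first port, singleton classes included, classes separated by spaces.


{out.1, x1.3, x2.3, x3.3} {out.2, out.3} {x1.1} {x1.2} {x2.1} {x2.2, x4.2, x4.3} {x3.1, x3.2} {x4.1}

Reachability decides: close wires over w3-identified ports.
after w1, the pattern on (x2, x4) reads {out.1} {out.2, x2.3} {out.3} {x2.1} {x2.2, x4.2, x4.3} {x4.1} (out.j = its outer ports)
after w2, the pattern on (x1, x3) reads {out.1, x1.3, x3.3} {out.2, x3.1, x3.2} {out.3, x1.1} {x1.2} (out.j = its outer ports)
after w3, the pattern on (x2, x4, x1, x3) reads {out.1, x1.3, x2.3, x3.3} {out.2, out.3} {x1.1} {x1.2} {x2.1} {x2.2, x4.2, x4.3} {x3.1, x3.2} {x4.1} (out.j = its outer ports)


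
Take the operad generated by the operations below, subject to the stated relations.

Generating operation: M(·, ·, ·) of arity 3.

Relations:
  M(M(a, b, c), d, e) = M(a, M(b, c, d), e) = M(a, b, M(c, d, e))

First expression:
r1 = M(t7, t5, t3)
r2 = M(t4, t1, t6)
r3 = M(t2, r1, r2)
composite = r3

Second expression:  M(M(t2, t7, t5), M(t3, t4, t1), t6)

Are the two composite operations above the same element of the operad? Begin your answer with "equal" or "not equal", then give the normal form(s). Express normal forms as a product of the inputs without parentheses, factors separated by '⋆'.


equal; the common form is t2 ⋆ t7 ⋆ t5 ⋆ t3 ⋆ t4 ⋆ t1 ⋆ t6

The first composite normalizes to t2 ⋆ t7 ⋆ t5 ⋆ t3 ⋆ t4 ⋆ t1 ⋆ t6
The second composite normalizes to t2 ⋆ t7 ⋆ t5 ⋆ t3 ⋆ t4 ⋆ t1 ⋆ t6
Both agree, so they are equal.


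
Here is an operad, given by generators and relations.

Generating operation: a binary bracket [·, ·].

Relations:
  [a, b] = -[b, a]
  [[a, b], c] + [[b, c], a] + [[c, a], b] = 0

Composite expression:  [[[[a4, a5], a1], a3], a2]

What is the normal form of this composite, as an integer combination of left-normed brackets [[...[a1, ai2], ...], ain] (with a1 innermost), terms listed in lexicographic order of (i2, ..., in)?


-[[[[a1, a4], a5], a3], a2] + [[[[a1, a5], a4], a3], a2]

Left-normed coefficients sit on the a1-initial expansion words.
Composite bracket: [[[[a4, a5], a1], a3], a2]
Full expansion: 16 signed words from ab - ba (2^4 = 16).
The a1-initial words carry the normal form:
  a1a4a5a3a2 (sign -1) contributes -[[[[a1, a4], a5], a3], a2]
  a1a5a4a3a2 (sign +1) contributes +[[[[a1, a5], a4], a3], a2]


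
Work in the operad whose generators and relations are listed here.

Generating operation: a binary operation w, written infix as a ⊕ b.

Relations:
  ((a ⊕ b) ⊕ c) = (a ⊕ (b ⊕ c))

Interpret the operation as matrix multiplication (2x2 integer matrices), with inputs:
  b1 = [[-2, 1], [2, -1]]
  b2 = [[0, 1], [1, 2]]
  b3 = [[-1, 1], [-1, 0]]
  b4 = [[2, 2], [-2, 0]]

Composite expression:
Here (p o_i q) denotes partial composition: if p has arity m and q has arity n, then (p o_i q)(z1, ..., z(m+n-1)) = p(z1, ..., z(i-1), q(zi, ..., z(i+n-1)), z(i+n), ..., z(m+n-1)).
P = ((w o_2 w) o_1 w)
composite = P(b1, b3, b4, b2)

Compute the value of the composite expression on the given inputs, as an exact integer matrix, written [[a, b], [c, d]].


[[2, 10], [-2, -10]]

(b1 ⊕ b3) = [[1, -2], [-1, 2]]
(b4 ⊕ b2) = [[2, 6], [0, -2]]
((b1 ⊕ b3) ⊕ (b4 ⊕ b2)) = [[2, 10], [-2, -10]]


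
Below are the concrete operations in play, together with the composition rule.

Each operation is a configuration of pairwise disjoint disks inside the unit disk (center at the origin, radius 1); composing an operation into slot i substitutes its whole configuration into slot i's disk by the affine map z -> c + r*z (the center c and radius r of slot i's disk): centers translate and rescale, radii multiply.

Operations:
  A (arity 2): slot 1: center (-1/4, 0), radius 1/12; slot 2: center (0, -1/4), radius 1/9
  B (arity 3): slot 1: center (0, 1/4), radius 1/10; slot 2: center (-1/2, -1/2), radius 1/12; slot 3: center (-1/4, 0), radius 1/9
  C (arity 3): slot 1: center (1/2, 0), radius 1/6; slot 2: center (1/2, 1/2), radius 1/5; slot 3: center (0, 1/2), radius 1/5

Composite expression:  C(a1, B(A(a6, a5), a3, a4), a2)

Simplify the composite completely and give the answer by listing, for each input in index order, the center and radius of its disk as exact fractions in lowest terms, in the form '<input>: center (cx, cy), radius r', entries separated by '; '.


a1: center (1/2, 0), radius 1/6; a2: center (0, 1/2), radius 1/5; a3: center (2/5, 2/5), radius 1/60; a4: center (9/20, 1/2), radius 1/45; a5: center (1/2, 109/200), radius 1/450; a6: center (99/200, 11/20), radius 1/600

Below C, radii multiply path by path; the a-disk centers shift.
a1 passes through 1 substitution, ending at center (1/2, 0), radius 1/6
a6 passes through 3 substitutions, ending at center (99/200, 11/20), radius 1/600
a5 passes through 3 substitutions, ending at center (1/2, 109/200), radius 1/450
a3 passes through 2 substitutions, ending at center (2/5, 2/5), radius 1/60
a4 passes through 2 substitutions, ending at center (9/20, 1/2), radius 1/45
a2 passes through 1 substitution, ending at center (0, 1/2), radius 1/5


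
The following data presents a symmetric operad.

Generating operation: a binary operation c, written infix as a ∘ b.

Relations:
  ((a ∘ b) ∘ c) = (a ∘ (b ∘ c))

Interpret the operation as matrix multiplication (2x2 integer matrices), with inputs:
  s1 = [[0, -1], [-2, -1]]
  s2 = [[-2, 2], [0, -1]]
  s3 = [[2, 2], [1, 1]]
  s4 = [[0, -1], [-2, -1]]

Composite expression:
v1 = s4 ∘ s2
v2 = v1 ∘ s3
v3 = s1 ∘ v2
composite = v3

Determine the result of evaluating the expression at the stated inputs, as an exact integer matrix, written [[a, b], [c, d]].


[[-5, -5], [-7, -7]]

(s4 ∘ s2) = [[0, 1], [4, -3]]
((s4 ∘ s2) ∘ s3) = [[1, 1], [5, 5]]
(s1 ∘ ((s4 ∘ s2) ∘ s3)) = [[-5, -5], [-7, -7]]


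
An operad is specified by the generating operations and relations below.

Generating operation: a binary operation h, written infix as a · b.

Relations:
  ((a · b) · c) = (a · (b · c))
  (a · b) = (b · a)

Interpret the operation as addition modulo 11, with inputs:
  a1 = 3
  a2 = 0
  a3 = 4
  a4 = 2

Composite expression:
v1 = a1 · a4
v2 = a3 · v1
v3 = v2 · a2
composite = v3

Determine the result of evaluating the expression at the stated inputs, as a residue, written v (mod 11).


9 (mod 11)

(a1 · a4) = 5
(a3 · (a1 · a4)) = 9
((a3 · (a1 · a4)) · a2) = 9


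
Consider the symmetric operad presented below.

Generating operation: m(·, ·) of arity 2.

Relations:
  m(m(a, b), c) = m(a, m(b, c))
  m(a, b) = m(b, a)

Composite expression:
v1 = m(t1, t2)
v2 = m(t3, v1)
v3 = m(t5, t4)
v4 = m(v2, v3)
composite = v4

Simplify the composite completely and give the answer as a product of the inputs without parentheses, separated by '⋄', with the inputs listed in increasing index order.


Shape and order are irrelevant to m; the t-input set decides.
m(t1, t2) collapses to t1 ⋄ t2
m(t3, m(t1, t2)) collapses to t3 ⋄ t1 ⋄ t2
m(t5, t4) collapses to t5 ⋄ t4
m(m(t3, m(t1, t2)), m(t5, t4)) collapses to t3 ⋄ t1 ⋄ t2 ⋄ t5 ⋄ t4
rearranged into index order: t1 ⋄ t2 ⋄ t3 ⋄ t4 ⋄ t5

t1 ⋄ t2 ⋄ t3 ⋄ t4 ⋄ t5


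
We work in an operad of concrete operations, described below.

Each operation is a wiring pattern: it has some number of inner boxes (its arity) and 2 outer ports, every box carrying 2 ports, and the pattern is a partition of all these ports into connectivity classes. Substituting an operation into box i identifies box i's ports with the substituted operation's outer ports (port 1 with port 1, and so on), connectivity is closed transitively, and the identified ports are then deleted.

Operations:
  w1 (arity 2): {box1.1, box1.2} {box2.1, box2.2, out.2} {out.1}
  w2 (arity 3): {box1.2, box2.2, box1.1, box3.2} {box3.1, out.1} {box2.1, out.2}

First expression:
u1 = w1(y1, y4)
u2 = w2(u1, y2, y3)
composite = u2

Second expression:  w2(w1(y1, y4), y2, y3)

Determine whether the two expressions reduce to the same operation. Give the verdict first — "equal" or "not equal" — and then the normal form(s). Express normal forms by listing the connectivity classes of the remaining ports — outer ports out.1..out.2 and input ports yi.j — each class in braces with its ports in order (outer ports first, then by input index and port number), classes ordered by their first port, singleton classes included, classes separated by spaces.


equal — both sides give {out.1, y3.1} {out.2, y2.1} {y1.1, y1.2} {y2.2, y3.2, y4.1, y4.2}

Normal form of the first expression: {out.1, y3.1} {out.2, y2.1} {y1.1, y1.2} {y2.2, y3.2, y4.1, y4.2}
Normal form of the second expression: {out.1, y3.1} {out.2, y2.1} {y1.1, y1.2} {y2.2, y3.2, y4.1, y4.2}
Same normal form: equal.


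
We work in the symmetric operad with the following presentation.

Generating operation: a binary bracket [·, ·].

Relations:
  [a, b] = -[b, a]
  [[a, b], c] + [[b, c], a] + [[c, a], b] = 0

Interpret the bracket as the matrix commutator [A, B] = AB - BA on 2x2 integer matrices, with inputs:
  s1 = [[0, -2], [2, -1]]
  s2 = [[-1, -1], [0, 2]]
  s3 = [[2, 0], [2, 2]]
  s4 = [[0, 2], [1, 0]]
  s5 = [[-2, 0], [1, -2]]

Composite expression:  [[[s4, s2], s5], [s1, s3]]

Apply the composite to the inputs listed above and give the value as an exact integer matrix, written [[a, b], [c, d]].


[s4, s2] = [[1, 6], [-3, -1]]
[[s4, s2], s5] = [[6, 0], [-2, -6]]
[s1, s3] = [[-4, 0], [-2, 4]]
[[[s4, s2], s5], [s1, s3]] = [[0, 0], [40, 0]]

[[0, 0], [40, 0]]
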